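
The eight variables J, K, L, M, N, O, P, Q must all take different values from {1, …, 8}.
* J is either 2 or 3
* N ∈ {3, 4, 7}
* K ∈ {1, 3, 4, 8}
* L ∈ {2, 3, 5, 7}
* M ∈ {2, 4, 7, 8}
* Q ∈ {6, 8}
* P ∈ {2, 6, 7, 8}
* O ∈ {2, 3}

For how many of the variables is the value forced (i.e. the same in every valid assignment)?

The 8 variables together cover exactly {1, 2, 3, 4, 5, 6, 7, 8} — 8 values for 8 variables — and 1 appears only in K's list, so K = 1.
The 7 still-open variables together cover exactly {2, 3, 4, 5, 6, 7, 8} — 7 values for 7 variables — and 5 appears only in L's list, so L = 5.
J and O between them cover only {2, 3} — a naked pair. Remove those values from M, N, P.
Determined: K=1, L=5. The other variables each still have more than one consistent value. That makes 2.

2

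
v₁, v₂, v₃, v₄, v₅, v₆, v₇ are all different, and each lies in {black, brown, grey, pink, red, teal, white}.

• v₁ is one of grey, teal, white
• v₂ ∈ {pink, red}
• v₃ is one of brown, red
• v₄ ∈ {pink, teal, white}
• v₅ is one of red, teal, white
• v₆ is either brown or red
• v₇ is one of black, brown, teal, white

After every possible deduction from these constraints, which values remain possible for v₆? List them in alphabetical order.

brown, red

Among the 7 variables, black fits only v₇ (and all 7 values in {black, brown, grey, pink, red, teal, white} must be used), so v₇ = black.
The 6 still-open variables together cover exactly {brown, grey, pink, red, teal, white} — 6 values for 6 variables — and grey appears only in v₁'s list, so v₁ = grey.
v₃ and v₆ share exactly the 2 values {brown, red}; by pigeonhole those values go to them, so strike brown, red from v₂, v₅.
That leaves v₂ = pink. Strike pink from v₄.
No further eliminations apply; v₆ can still be any of brown, red.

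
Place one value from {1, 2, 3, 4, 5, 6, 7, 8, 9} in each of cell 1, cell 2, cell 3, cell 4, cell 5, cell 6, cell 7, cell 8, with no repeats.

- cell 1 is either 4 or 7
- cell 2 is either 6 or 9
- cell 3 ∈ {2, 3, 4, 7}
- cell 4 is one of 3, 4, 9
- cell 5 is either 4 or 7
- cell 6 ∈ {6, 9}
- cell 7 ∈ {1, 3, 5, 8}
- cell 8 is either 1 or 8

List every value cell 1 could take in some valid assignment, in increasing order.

cell 1 and cell 5 between them cover only {4, 7} — a naked pair. Remove those values from cell 3, cell 4.
The 2 variables cell 2 and cell 6 are confined to {6, 9}, which locks those values in; drop them from cell 4.
That leaves cell 4 = 3. Remove 3 from cell 3, cell 7.
cell 3's domain is down to {2}, so cell 3 = 2.
No further eliminations apply; cell 1 can still be any of 4, 7.

4, 7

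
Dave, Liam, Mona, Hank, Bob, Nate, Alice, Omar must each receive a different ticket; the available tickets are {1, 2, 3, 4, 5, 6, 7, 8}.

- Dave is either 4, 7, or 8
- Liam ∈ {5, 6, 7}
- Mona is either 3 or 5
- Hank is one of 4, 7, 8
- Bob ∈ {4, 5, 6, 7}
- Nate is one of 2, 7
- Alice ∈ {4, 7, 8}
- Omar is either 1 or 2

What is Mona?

3

The 8 variables draw from only 8 values {1, 2, 3, 4, 5, 6, 7, 8}, so each is used; only Omar can be 1, hence Omar = 1.
The 7 still-open variables together cover exactly {2, 3, 4, 5, 6, 7, 8} — 7 values for 7 variables — and 2 appears only in Nate's list, so Nate = 2.
The 6 still-open variables together cover exactly {3, 4, 5, 6, 7, 8} — 6 values for 6 variables — and 3 appears only in Mona's list, so Mona = 3.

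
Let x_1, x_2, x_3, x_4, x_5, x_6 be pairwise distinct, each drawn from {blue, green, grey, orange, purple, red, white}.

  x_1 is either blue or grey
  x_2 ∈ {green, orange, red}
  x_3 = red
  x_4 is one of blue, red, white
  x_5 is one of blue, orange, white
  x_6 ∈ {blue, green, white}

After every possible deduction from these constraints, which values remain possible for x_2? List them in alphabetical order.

x_3's domain is down to {red}, so x_3 = red. Remove red from x_2, x_4.
Among the 5 still-open variables, grey fits only x_1 (and all 5 values in {blue, green, grey, orange, white} must be used), so x_1 = grey.
No further eliminations apply; x_2 can still be any of green, orange.

green, orange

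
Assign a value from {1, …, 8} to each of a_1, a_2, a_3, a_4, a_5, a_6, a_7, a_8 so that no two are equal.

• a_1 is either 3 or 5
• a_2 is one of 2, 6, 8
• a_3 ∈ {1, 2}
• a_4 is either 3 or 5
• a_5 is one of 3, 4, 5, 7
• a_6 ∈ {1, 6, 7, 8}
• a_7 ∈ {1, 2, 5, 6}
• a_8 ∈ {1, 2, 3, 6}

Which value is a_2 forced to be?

8

The 8 variables together cover exactly {1, 2, 3, 4, 5, 6, 7, 8} — 8 values for 8 variables — and 4 appears only in a_5's list, so a_5 = 4.
Among the 7 still-open variables, 7 fits only a_6 (and all 7 values in {1, 2, 3, 5, 6, 7, 8} must be used), so a_6 = 7.
The 6 still-open variables together cover exactly {1, 2, 3, 5, 6, 8} — 6 values for 6 variables — and 8 appears only in a_2's list, so a_2 = 8.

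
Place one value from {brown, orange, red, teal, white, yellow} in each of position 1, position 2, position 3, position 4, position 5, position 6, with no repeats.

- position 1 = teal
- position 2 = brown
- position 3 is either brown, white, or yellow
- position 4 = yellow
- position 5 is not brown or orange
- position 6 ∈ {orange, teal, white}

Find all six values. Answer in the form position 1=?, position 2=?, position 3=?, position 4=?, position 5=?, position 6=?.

position 1=teal, position 2=brown, position 3=white, position 4=yellow, position 5=red, position 6=orange

position 1 must be teal (only option left). Strike teal from position 5, position 6.
position 2's domain is down to {brown}, so position 2 = brown. Eliminate brown elsewhere: position 3.
position 4 has just one choice, so position 4 = yellow. So position 3, position 5 can't be yellow.
position 3's domain is down to {white}, so position 3 = white. Strike white from position 5, position 6.
position 5 has just one choice, so position 5 = red.
position 6 has just one choice, so position 6 = orange.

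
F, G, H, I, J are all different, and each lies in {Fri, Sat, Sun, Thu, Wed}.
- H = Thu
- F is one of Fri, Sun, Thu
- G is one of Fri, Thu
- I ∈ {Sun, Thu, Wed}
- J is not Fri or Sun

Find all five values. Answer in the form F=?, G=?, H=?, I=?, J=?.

F=Sun, G=Fri, H=Thu, I=Wed, J=Sat

H has just one choice, so H = Thu. Remove Thu from F, G, I, J.
That leaves G = Fri. So F can't be Fri.
F's domain is down to {Sun}, so F = Sun. Eliminate Sun elsewhere: I.
I must be Wed (only option left). So J can't be Wed.
J has just one choice, so J = Sat.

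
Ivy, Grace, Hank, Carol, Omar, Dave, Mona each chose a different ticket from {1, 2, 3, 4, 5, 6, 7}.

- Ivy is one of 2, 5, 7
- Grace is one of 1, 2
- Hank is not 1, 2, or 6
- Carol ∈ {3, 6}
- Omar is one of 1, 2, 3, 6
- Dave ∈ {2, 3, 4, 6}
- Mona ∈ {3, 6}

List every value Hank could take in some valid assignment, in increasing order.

5, 7

Carol and Mona share exactly the 2 values {3, 6}; by pigeonhole those values go to them, so strike 3, 6 from Hank, Omar, Dave.
The 2 variables Grace and Omar are confined to {1, 2}, which locks those values in; drop them from Ivy, Dave.
Dave must be 4 (only option left). Eliminate 4 elsewhere: Hank.
No further eliminations apply; Hank can still be any of 5, 7.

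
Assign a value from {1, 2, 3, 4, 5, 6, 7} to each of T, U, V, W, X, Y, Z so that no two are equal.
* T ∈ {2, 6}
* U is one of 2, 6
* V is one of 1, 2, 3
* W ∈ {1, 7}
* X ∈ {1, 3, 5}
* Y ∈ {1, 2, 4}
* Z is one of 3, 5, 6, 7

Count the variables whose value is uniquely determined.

The 7 variables draw from only 7 values {1, 2, 3, 4, 5, 6, 7}, so each is used; only Y can be 4, hence Y = 4.
T and U share exactly the 2 values {2, 6}; by pigeonhole those values go to them, so strike 2, 6 from V, Z.
Determined: Y=4. The other variables each still have more than one consistent value. That makes 1.

1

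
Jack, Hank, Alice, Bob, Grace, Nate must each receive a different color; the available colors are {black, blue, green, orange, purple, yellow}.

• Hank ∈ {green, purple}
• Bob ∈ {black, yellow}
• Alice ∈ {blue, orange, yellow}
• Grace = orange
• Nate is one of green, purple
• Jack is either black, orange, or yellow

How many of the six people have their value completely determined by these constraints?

2

Grace's domain is down to {orange}, so Grace = orange. Eliminate orange elsewhere: Jack, Alice.
The 5 still-open variables together cover exactly {black, blue, green, purple, yellow} — 5 values for 5 variables — and blue appears only in Alice's list, so Alice = blue.
Determined: Alice=blue, Grace=orange. The other people each still have more than one consistent value. That makes 2.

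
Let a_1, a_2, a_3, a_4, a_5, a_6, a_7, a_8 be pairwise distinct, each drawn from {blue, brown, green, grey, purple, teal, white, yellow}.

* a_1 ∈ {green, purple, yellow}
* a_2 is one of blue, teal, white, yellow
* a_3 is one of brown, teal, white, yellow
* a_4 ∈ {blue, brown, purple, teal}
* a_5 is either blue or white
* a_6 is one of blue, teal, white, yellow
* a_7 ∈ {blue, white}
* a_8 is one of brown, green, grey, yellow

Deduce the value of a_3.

The 8 variables draw from only 8 values {blue, brown, green, grey, purple, teal, white, yellow}, so each is used; only a_8 can be grey, hence a_8 = grey.
The 7 still-open variables draw from only 7 values {blue, brown, green, purple, teal, white, yellow}, so each is used; only a_1 can be green, hence a_1 = green.
The 6 still-open variables together cover exactly {blue, brown, purple, teal, white, yellow} — 6 values for 6 variables — and purple appears only in a_4's list, so a_4 = purple.
Among the 5 still-open variables, brown fits only a_3 (and all 5 values in {blue, brown, teal, white, yellow} must be used), so a_3 = brown.

brown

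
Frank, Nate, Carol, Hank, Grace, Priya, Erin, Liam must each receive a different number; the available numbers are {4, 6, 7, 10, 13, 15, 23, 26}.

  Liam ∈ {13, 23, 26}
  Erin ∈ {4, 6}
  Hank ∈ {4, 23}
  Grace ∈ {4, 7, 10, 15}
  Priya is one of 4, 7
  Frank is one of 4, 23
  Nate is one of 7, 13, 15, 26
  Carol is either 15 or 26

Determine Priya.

The 8 variables together cover exactly {4, 6, 7, 10, 13, 15, 23, 26} — 8 values for 8 variables — and 6 appears only in Erin's list, so Erin = 6.
The 7 still-open variables together cover exactly {4, 7, 10, 13, 15, 23, 26} — 7 values for 7 variables — and 10 appears only in Grace's list, so Grace = 10.
Frank and Hank share exactly the 2 values {4, 23}; by pigeonhole those values go to them, so strike 4, 23 from Priya, Liam.
So Priya = 7.

7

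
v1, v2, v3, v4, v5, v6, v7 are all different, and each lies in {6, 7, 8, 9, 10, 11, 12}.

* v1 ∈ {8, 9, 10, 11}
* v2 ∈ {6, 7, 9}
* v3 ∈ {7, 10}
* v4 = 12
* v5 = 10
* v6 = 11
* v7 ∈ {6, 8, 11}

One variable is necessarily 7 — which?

v3

v4 has just one choice, so v4 = 12.
That leaves v5 = 10. Eliminate 10 elsewhere: v1, v3.
So 7 goes to v3.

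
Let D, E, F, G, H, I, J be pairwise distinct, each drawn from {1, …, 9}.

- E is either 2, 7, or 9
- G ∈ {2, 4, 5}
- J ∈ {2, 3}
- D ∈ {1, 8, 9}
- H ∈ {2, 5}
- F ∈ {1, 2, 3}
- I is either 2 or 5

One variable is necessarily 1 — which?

F

H and I between them cover only {2, 5} — a naked pair. Remove those values from E, F, G, J.
That leaves G = 4.
J's domain is down to {3}, so J = 3. Strike 3 from F.
So 1 goes to F.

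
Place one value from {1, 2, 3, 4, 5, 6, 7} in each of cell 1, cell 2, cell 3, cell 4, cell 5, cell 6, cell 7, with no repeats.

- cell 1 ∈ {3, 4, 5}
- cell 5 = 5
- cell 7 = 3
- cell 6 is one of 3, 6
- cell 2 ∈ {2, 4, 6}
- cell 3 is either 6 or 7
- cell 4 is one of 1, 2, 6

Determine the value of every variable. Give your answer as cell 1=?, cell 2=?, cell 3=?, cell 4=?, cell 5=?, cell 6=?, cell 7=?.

cell 5 must be 5 (only option left). So cell 1 can't be 5.
cell 7 must be 3 (only option left). Remove 3 from cell 1, cell 6.
That leaves cell 1 = 4. So cell 2 can't be 4.
cell 6's domain is down to {6}, so cell 6 = 6. Strike 6 from cell 2, cell 3, cell 4.
cell 2 must be 2 (only option left). Strike 2 from cell 4.
cell 3 must be 7 (only option left).
cell 4 must be 1 (only option left).

cell 1=4, cell 2=2, cell 3=7, cell 4=1, cell 5=5, cell 6=6, cell 7=3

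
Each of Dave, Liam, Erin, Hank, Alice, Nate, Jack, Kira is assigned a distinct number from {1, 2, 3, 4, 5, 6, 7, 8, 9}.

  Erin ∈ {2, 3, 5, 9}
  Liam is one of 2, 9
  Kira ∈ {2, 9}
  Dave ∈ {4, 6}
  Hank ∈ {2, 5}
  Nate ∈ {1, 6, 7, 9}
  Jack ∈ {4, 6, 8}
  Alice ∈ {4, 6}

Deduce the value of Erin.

3

Dave and Alice share exactly the 2 values {4, 6}; by pigeonhole those values go to them, so strike 4, 6 from Nate, Jack.
Jack's domain is down to {8}, so Jack = 8.
The 2 variables Liam and Kira are confined to {2, 9}, which locks those values in; drop them from Erin, Hank, Nate.
That leaves Hank = 5. Remove 5 from Erin.
So Erin = 3.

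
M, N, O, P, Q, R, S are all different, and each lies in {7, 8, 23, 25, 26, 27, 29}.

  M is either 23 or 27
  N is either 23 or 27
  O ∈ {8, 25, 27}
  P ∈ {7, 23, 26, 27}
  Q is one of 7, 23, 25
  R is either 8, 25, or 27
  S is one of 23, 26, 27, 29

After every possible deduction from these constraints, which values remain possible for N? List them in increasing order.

The 7 variables draw from only 7 values {7, 8, 23, 25, 26, 27, 29}, so each is used; only S can be 29, hence S = 29.
Among the 6 still-open variables, 26 fits only P (and all 6 values in {7, 8, 23, 25, 26, 27} must be used), so P = 26.
Among the 5 still-open variables, 7 fits only Q (and all 5 values in {7, 8, 23, 25, 27} must be used), so Q = 7.
M and N share exactly the 2 values {23, 27}; by pigeonhole those values go to them, so strike 23, 27 from O, R.
No further eliminations apply; N can still be any of 23, 27.

23, 27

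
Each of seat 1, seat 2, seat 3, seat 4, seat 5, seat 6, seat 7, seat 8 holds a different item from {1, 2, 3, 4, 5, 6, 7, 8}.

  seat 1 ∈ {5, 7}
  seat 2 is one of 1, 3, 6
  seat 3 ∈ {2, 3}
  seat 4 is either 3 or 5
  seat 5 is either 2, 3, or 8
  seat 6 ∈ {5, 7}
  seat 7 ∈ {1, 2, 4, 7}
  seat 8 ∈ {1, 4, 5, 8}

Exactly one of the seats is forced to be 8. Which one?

seat 5

The 8 variables draw from only 8 values {1, 2, 3, 4, 5, 6, 7, 8}, so each is used; only seat 2 can be 6, hence seat 2 = 6.
seat 1 and seat 6 between them cover only {5, 7} — a naked pair. Remove those values from seat 4, seat 7, seat 8.
seat 4's domain is down to {3}, so seat 4 = 3. Strike 3 from seat 3, seat 5.
seat 3's domain is down to {2}, so seat 3 = 2. Eliminate 2 elsewhere: seat 5, seat 7.
So 8 goes to seat 5.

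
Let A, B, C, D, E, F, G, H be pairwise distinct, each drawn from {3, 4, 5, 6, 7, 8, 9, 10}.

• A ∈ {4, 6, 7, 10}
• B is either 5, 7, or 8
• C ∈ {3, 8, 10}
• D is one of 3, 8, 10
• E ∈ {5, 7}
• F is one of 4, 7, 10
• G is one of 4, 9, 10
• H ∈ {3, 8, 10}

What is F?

4

The 8 variables together cover exactly {3, 4, 5, 6, 7, 8, 9, 10} — 8 values for 8 variables — and 6 appears only in A's list, so A = 6.
The 7 still-open variables draw from only 7 values {3, 4, 5, 7, 8, 9, 10}, so each is used; only G can be 9, hence G = 9.
Among the 6 still-open variables, 4 fits only F (and all 6 values in {3, 4, 5, 7, 8, 10} must be used), so F = 4.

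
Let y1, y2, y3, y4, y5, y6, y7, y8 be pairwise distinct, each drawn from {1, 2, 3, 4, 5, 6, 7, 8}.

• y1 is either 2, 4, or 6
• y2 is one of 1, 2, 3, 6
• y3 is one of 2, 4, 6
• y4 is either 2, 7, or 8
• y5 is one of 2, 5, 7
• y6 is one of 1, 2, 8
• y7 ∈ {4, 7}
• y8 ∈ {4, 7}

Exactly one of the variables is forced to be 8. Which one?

y4

The 8 variables draw from only 8 values {1, 2, 3, 4, 5, 6, 7, 8}, so each is used; only y2 can be 3, hence y2 = 3.
The 7 still-open variables draw from only 7 values {1, 2, 4, 5, 6, 7, 8}, so each is used; only y6 can be 1, hence y6 = 1.
The 6 still-open variables draw from only 6 values {2, 4, 5, 6, 7, 8}, so each is used; only y5 can be 5, hence y5 = 5.
The 5 still-open variables draw from only 5 values {2, 4, 6, 7, 8}, so each is used; only y4 can be 8, hence y4 = 8.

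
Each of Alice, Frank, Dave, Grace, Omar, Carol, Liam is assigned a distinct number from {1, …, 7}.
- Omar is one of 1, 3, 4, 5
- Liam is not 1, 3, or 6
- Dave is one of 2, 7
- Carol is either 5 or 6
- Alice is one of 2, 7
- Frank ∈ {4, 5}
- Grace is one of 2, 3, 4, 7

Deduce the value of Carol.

6

The 7 variables draw from only 7 values {1, 2, 3, 4, 5, 6, 7}, so each is used; only Omar can be 1, hence Omar = 1.
The 6 still-open variables together cover exactly {2, 3, 4, 5, 6, 7} — 6 values for 6 variables — and 3 appears only in Grace's list, so Grace = 3.
Among the 5 still-open variables, 6 fits only Carol (and all 5 values in {2, 4, 5, 6, 7} must be used), so Carol = 6.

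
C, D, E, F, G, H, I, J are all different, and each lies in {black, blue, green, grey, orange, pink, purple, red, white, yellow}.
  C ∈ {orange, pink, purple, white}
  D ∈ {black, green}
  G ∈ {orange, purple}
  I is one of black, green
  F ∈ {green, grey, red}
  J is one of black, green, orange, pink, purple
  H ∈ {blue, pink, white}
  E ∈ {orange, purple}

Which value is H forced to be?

blue

D and I between them cover only {black, green} — a naked pair. Remove those values from F, J.
The 2 variables E and G are confined to {orange, purple}, which locks those values in; drop them from C, J.
J has just one choice, so J = pink. Remove pink from C, H.
C must be white (only option left). Remove white from H.
So H = blue.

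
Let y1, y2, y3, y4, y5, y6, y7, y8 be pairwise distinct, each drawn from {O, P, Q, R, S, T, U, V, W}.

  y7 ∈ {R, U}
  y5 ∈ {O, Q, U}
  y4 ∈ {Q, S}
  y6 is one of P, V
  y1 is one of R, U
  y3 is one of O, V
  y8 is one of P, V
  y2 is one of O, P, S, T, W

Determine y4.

S

y1 and y7 between them cover only {R, U} — a naked pair. Remove those values from y5.
y6 and y8 share exactly the 2 values {P, V}; by pigeonhole those values go to them, so strike P, V from y2, y3.
That leaves y3 = O. Remove O from y2, y5.
That leaves y5 = Q. Strike Q from y4.
So y4 = S.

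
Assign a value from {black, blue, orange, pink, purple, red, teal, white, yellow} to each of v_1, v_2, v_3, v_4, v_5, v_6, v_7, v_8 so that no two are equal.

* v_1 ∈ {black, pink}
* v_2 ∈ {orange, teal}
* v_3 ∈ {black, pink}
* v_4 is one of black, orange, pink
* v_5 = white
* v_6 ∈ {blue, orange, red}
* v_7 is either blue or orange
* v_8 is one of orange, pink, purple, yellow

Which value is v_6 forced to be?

red

v_5's domain is down to {white}, so v_5 = white.
The 2 variables v_1 and v_3 are confined to {black, pink}, which locks those values in; drop them from v_4, v_8.
v_4 has just one choice, so v_4 = orange. Strike orange from v_2, v_6, v_7, v_8.
v_7 has just one choice, so v_7 = blue. Strike blue from v_6.
So v_6 = red.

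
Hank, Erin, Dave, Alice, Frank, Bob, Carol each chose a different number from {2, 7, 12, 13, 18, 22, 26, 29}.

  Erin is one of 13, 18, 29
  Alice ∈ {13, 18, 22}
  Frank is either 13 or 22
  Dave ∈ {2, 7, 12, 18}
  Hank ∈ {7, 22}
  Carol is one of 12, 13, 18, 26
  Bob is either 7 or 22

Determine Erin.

Hank and Bob between them cover only {7, 22} — a naked pair. Remove those values from Dave, Alice, Frank.
That leaves Frank = 13. Remove 13 from Erin, Alice, Carol.
Alice's domain is down to {18}, so Alice = 18. So Erin, Dave, Carol can't be 18.
So Erin = 29.

29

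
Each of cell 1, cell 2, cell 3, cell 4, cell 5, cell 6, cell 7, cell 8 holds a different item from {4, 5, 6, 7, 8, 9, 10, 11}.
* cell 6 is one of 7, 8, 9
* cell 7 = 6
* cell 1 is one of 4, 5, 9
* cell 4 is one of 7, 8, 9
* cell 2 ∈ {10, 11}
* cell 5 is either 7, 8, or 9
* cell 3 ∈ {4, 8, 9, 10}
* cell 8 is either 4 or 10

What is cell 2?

11

cell 7's domain is down to {6}, so cell 7 = 6.
Among the 7 still-open variables, 5 fits only cell 1 (and all 7 values in {4, 5, 7, 8, 9, 10, 11} must be used), so cell 1 = 5.
Among the 6 still-open variables, 11 fits only cell 2 (and all 6 values in {4, 7, 8, 9, 10, 11} must be used), so cell 2 = 11.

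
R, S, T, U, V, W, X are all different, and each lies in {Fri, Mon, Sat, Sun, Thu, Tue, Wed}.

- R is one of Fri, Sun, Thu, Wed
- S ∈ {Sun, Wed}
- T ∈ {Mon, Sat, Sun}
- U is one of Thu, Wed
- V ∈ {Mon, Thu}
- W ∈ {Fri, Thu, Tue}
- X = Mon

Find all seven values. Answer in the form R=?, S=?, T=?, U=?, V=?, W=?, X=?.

R=Fri, S=Sun, T=Sat, U=Wed, V=Thu, W=Tue, X=Mon

X's domain is down to {Mon}, so X = Mon. Strike Mon from T, V.
V has just one choice, so V = Thu. Strike Thu from R, U, W.
U has just one choice, so U = Wed. Strike Wed from R, S.
S must be Sun (only option left). Eliminate Sun elsewhere: R, T.
T's domain is down to {Sat}, so T = Sat.
R's domain is down to {Fri}, so R = Fri. Strike Fri from W.
W's domain is down to {Tue}, so W = Tue.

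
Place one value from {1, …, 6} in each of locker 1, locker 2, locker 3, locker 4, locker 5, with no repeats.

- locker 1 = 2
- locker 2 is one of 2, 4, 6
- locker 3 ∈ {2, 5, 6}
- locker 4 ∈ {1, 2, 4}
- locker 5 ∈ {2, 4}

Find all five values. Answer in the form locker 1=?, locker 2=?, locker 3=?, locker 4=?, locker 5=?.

locker 1=2, locker 2=6, locker 3=5, locker 4=1, locker 5=4

locker 1 has just one choice, so locker 1 = 2. Eliminate 2 elsewhere: locker 2, locker 3, locker 4, locker 5.
That leaves locker 5 = 4. Strike 4 from locker 2, locker 4.
locker 2 has just one choice, so locker 2 = 6. Strike 6 from locker 3.
locker 3's domain is down to {5}, so locker 3 = 5.
That leaves locker 4 = 1.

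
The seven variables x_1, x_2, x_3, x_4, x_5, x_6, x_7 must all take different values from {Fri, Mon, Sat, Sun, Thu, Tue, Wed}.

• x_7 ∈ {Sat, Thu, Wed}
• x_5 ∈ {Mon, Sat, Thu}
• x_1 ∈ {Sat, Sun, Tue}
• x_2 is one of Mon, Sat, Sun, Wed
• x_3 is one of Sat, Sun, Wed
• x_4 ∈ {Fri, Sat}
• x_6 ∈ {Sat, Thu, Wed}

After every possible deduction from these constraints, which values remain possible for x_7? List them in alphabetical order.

Sat, Thu, Wed

The 7 variables draw from only 7 values {Fri, Mon, Sat, Sun, Thu, Tue, Wed}, so each is used; only x_4 can be Fri, hence x_4 = Fri.
The 6 still-open variables draw from only 6 values {Mon, Sat, Sun, Thu, Tue, Wed}, so each is used; only x_1 can be Tue, hence x_1 = Tue.
No further eliminations apply; x_7 can still be any of Sat, Thu, Wed.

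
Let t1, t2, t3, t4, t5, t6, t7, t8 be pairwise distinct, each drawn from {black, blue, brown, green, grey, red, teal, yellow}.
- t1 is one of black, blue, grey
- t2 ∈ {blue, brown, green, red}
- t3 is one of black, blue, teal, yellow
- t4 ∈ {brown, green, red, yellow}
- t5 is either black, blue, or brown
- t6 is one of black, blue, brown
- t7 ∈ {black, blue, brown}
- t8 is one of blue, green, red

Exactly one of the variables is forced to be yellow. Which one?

The 8 variables draw from only 8 values {black, blue, brown, green, grey, red, teal, yellow}, so each is used; only t1 can be grey, hence t1 = grey.
The 7 still-open variables draw from only 7 values {black, blue, brown, green, red, teal, yellow}, so each is used; only t3 can be teal, hence t3 = teal.
The 6 still-open variables together cover exactly {black, blue, brown, green, red, yellow} — 6 values for 6 variables — and yellow appears only in t4's list, so t4 = yellow.

t4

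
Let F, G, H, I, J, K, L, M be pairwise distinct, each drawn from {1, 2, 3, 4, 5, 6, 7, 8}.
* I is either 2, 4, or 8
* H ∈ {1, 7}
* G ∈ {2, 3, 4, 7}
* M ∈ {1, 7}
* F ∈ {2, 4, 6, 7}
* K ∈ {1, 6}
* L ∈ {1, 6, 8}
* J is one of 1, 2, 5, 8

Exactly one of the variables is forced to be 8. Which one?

The 8 variables draw from only 8 values {1, 2, 3, 4, 5, 6, 7, 8}, so each is used; only G can be 3, hence G = 3.
The 7 still-open variables together cover exactly {1, 2, 4, 5, 6, 7, 8} — 7 values for 7 variables — and 5 appears only in J's list, so J = 5.
H and M share exactly the 2 values {1, 7}; by pigeonhole those values go to them, so strike 1, 7 from F, K, L.
That leaves K = 6. Remove 6 from F, L.
So 8 goes to L.

L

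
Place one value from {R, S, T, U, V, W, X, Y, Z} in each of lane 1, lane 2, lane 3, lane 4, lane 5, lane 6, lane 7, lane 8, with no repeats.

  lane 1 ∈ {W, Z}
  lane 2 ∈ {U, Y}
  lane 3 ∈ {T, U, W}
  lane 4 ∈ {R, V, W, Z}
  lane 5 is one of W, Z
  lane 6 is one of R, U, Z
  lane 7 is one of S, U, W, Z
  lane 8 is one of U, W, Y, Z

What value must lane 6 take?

R

The 8 variables together cover exactly {R, S, T, U, V, W, Y, Z} — 8 values for 8 variables — and S appears only in lane 7's list, so lane 7 = S.
The 7 still-open variables together cover exactly {R, T, U, V, W, Y, Z} — 7 values for 7 variables — and T appears only in lane 3's list, so lane 3 = T.
Among the 6 still-open variables, V fits only lane 4 (and all 6 values in {R, U, V, W, Y, Z} must be used), so lane 4 = V.
The 5 still-open variables draw from only 5 values {R, U, W, Y, Z}, so each is used; only lane 6 can be R, hence lane 6 = R.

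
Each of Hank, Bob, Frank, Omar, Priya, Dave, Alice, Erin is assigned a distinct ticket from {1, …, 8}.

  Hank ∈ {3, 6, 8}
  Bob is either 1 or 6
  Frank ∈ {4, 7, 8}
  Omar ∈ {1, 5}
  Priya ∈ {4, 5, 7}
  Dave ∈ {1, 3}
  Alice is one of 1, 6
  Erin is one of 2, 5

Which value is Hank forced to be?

8

The 8 variables together cover exactly {1, 2, 3, 4, 5, 6, 7, 8} — 8 values for 8 variables — and 2 appears only in Erin's list, so Erin = 2.
Bob and Alice between them cover only {1, 6} — a naked pair. Remove those values from Hank, Omar, Dave.
That leaves Omar = 5. So Priya can't be 5.
Dave must be 3 (only option left). So Hank can't be 3.
So Hank = 8.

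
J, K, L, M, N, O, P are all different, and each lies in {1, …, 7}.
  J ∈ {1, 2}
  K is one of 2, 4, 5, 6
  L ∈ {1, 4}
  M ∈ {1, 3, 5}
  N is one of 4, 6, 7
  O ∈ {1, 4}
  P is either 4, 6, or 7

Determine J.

Among the 7 variables, 3 fits only M (and all 7 values in {1, 2, 3, 4, 5, 6, 7} must be used), so M = 3.
The 6 still-open variables together cover exactly {1, 2, 4, 5, 6, 7} — 6 values for 6 variables — and 5 appears only in K's list, so K = 5.
The 5 still-open variables draw from only 5 values {1, 2, 4, 6, 7}, so each is used; only J can be 2, hence J = 2.

2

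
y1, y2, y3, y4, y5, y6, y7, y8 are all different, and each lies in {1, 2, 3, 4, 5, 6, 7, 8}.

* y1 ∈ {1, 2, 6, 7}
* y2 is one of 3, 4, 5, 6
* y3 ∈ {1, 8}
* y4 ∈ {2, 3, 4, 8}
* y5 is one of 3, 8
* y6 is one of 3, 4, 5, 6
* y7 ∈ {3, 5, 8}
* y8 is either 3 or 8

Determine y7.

5

The 8 variables draw from only 8 values {1, 2, 3, 4, 5, 6, 7, 8}, so each is used; only y1 can be 7, hence y1 = 7.
The 7 still-open variables together cover exactly {1, 2, 3, 4, 5, 6, 8} — 7 values for 7 variables — and 1 appears only in y3's list, so y3 = 1.
The 6 still-open variables together cover exactly {2, 3, 4, 5, 6, 8} — 6 values for 6 variables — and 2 appears only in y4's list, so y4 = 2.
The 2 variables y5 and y8 are confined to {3, 8}, which locks those values in; drop them from y2, y6, y7.
So y7 = 5.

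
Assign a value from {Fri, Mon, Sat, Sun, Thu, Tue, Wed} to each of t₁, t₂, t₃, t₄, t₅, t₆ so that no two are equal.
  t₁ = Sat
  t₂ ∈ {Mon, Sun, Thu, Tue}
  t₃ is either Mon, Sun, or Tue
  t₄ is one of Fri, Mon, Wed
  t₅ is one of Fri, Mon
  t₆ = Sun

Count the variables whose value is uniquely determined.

t₁ must be Sat (only option left).
t₆ has just one choice, so t₆ = Sun. Eliminate Sun elsewhere: t₂, t₃.
Determined: t₁=Sat, t₆=Sun. The other variables each still have more than one consistent value. That makes 2.

2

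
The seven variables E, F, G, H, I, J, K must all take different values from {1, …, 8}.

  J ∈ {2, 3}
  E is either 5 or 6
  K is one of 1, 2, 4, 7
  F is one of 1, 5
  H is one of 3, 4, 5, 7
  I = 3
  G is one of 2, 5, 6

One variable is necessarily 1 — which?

F

I's domain is down to {3}, so I = 3. Remove 3 from H, J.
J must be 2 (only option left). Strike 2 from G, K.
E and G between them cover only {5, 6} — a naked pair. Remove those values from F, H.
So 1 goes to F.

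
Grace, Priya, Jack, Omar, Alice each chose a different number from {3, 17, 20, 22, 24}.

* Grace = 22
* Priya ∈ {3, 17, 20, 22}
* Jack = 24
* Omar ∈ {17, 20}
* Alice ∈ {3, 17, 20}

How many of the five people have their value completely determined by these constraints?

Grace's domain is down to {22}, so Grace = 22. So Priya can't be 22.
Jack's domain is down to {24}, so Jack = 24.
Determined: Grace=22, Jack=24. The other people each still have more than one consistent value. That makes 2.

2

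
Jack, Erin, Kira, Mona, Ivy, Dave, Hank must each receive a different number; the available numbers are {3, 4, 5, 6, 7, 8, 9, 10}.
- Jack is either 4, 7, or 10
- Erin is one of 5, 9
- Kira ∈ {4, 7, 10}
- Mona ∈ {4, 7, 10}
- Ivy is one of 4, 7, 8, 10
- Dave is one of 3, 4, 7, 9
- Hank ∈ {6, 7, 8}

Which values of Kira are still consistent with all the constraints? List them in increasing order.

Jack, Kira, Mona share exactly the 3 values {4, 7, 10}; by pigeonhole those values go to them, so strike 4, 7, 10 from Ivy, Dave, Hank.
Ivy's domain is down to {8}, so Ivy = 8. So Hank can't be 8.
Hank must be 6 (only option left).
No further eliminations apply; Kira can still be any of 4, 7, 10.

4, 7, 10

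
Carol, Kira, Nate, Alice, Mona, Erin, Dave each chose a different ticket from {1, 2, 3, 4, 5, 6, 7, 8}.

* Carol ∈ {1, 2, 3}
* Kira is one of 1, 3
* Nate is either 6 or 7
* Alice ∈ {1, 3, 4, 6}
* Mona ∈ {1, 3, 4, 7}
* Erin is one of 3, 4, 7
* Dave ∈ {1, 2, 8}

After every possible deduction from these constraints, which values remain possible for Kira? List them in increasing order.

1, 3

The 7 variables together cover exactly {1, 2, 3, 4, 6, 7, 8} — 7 values for 7 variables — and 8 appears only in Dave's list, so Dave = 8.
The 6 still-open variables draw from only 6 values {1, 2, 3, 4, 6, 7}, so each is used; only Carol can be 2, hence Carol = 2.
No further eliminations apply; Kira can still be any of 1, 3.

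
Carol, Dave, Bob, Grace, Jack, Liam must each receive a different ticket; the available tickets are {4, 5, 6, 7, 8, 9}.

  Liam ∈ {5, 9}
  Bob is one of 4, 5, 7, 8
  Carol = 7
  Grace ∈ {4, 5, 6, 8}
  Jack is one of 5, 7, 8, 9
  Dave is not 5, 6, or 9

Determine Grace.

Carol must be 7 (only option left). Remove 7 from Dave, Bob, Jack.
The 5 still-open variables draw from only 5 values {4, 5, 6, 8, 9}, so each is used; only Grace can be 6, hence Grace = 6.

6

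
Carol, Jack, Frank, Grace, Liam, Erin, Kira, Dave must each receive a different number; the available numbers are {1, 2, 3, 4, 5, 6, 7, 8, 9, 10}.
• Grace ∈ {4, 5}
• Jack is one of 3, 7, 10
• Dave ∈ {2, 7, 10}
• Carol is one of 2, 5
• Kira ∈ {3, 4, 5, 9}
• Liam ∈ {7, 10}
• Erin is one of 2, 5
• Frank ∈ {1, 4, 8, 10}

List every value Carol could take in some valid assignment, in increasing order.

Carol and Erin share exactly the 2 values {2, 5}; by pigeonhole those values go to them, so strike 2, 5 from Grace, Kira, Dave.
Grace must be 4 (only option left). Remove 4 from Frank, Kira.
Liam and Dave between them cover only {7, 10} — a naked pair. Remove those values from Jack, Frank.
Jack's domain is down to {3}, so Jack = 3. Remove 3 from Kira.
Kira must be 9 (only option left).
No further eliminations apply; Carol can still be any of 2, 5.

2, 5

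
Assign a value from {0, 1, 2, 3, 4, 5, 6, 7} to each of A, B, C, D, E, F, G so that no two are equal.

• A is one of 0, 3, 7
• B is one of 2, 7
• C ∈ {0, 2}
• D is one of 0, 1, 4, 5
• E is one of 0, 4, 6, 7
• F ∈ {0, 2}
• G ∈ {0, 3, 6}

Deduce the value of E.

The 2 variables C and F are confined to {0, 2}, which locks those values in; drop them from A, B, D, E, G.
That leaves B = 7. So A, E can't be 7.
A's domain is down to {3}, so A = 3. So G can't be 3.
That leaves G = 6. Eliminate 6 elsewhere: E.
So E = 4.

4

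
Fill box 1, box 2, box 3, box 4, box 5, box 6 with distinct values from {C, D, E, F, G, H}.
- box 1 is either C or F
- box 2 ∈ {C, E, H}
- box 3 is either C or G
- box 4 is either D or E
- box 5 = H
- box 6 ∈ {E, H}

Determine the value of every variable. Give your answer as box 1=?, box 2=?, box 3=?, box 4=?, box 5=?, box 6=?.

box 1=F, box 2=C, box 3=G, box 4=D, box 5=H, box 6=E

box 5's domain is down to {H}, so box 5 = H. Remove H from box 2, box 6.
That leaves box 6 = E. Remove E from box 2, box 4.
box 2's domain is down to {C}, so box 2 = C. So box 1, box 3 can't be C.
box 3 has just one choice, so box 3 = G.
That leaves box 4 = D.
box 1's domain is down to {F}, so box 1 = F.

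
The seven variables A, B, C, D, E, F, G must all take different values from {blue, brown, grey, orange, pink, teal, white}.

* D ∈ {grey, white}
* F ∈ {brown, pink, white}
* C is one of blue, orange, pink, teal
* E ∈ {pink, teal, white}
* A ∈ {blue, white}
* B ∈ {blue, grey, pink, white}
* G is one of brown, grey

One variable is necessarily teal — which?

Among the 7 variables, orange fits only C (and all 7 values in {blue, brown, grey, orange, pink, teal, white} must be used), so C = orange.
The 6 still-open variables draw from only 6 values {blue, brown, grey, pink, teal, white}, so each is used; only E can be teal, hence E = teal.

E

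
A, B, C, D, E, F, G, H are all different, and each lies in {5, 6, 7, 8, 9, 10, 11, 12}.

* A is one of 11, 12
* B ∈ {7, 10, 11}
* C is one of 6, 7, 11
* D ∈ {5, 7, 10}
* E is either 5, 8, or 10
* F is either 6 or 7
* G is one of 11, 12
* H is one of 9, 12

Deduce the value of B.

10

The 8 variables draw from only 8 values {5, 6, 7, 8, 9, 10, 11, 12}, so each is used; only E can be 8, hence E = 8.
Among the 7 still-open variables, 5 fits only D (and all 7 values in {5, 6, 7, 9, 10, 11, 12} must be used), so D = 5.
The 6 still-open variables draw from only 6 values {6, 7, 9, 10, 11, 12}, so each is used; only H can be 9, hence H = 9.
The 5 still-open variables draw from only 5 values {6, 7, 10, 11, 12}, so each is used; only B can be 10, hence B = 10.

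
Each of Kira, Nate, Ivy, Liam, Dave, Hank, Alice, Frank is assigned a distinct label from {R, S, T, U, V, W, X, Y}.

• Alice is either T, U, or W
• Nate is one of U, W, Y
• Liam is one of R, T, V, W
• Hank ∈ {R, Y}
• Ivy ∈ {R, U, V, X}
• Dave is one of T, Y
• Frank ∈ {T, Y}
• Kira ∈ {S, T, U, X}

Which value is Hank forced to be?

The 8 variables together cover exactly {R, S, T, U, V, W, X, Y} — 8 values for 8 variables — and S appears only in Kira's list, so Kira = S.
The 7 still-open variables together cover exactly {R, T, U, V, W, X, Y} — 7 values for 7 variables — and X appears only in Ivy's list, so Ivy = X.
The 6 still-open variables together cover exactly {R, T, U, V, W, Y} — 6 values for 6 variables — and V appears only in Liam's list, so Liam = V.
Among the 5 still-open variables, R fits only Hank (and all 5 values in {R, T, U, W, Y} must be used), so Hank = R.

R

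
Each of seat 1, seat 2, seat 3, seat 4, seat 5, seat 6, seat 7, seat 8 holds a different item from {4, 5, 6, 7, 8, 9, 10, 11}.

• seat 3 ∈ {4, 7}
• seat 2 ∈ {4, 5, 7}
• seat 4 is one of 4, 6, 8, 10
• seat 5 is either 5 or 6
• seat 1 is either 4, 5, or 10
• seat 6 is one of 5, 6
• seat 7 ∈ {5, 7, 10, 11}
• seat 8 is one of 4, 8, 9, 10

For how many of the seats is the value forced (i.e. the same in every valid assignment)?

4

The 8 variables draw from only 8 values {4, 5, 6, 7, 8, 9, 10, 11}, so each is used; only seat 8 can be 9, hence seat 8 = 9.
The 7 still-open variables draw from only 7 values {4, 5, 6, 7, 8, 10, 11}, so each is used; only seat 4 can be 8, hence seat 4 = 8.
The 6 still-open variables together cover exactly {4, 5, 6, 7, 10, 11} — 6 values for 6 variables — and 11 appears only in seat 7's list, so seat 7 = 11.
Among the 5 still-open variables, 10 fits only seat 1 (and all 5 values in {4, 5, 6, 7, 10} must be used), so seat 1 = 10.
The 2 variables seat 5 and seat 6 are confined to {5, 6}, which locks those values in; drop them from seat 2.
Determined: seat 1=10, seat 4=8, seat 7=11, seat 8=9. The other seats each still have more than one consistent value. That makes 4.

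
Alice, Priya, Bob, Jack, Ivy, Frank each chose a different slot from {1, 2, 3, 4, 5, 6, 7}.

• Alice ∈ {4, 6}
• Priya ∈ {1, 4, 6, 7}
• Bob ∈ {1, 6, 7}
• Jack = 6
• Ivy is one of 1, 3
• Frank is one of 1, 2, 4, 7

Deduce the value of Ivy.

3

Jack has just one choice, so Jack = 6. So Alice, Priya, Bob can't be 6.
Alice must be 4 (only option left). Remove 4 from Priya, Frank.
The 4 still-open variables together cover exactly {1, 2, 3, 7} — 4 values for 4 variables — and 2 appears only in Frank's list, so Frank = 2.
Among the 3 still-open variables, 3 fits only Ivy (and all 3 values in {1, 3, 7} must be used), so Ivy = 3.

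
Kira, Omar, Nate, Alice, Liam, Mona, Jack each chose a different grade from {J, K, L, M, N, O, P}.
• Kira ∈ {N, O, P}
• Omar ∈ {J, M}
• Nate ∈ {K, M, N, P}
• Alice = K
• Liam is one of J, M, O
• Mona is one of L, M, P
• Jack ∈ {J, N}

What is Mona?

L

Alice's domain is down to {K}, so Alice = K. Remove K from Nate.
The 6 still-open variables together cover exactly {J, L, M, N, O, P} — 6 values for 6 variables — and L appears only in Mona's list, so Mona = L.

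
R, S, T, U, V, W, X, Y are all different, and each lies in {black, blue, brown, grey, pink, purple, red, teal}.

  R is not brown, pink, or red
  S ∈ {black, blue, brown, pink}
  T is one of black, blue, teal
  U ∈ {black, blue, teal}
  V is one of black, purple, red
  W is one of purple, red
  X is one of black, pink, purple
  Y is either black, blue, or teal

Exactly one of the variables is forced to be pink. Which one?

The 8 variables together cover exactly {black, blue, brown, grey, pink, purple, red, teal} — 8 values for 8 variables — and brown appears only in S's list, so S = brown.
Among the 7 still-open variables, grey fits only R (and all 7 values in {black, blue, grey, pink, purple, red, teal} must be used), so R = grey.
The 6 still-open variables together cover exactly {black, blue, pink, purple, red, teal} — 6 values for 6 variables — and pink appears only in X's list, so X = pink.

X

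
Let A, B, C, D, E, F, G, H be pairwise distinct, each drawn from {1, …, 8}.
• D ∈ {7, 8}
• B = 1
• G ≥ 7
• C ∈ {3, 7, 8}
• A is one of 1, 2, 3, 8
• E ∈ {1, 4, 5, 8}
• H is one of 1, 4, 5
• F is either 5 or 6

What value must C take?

3

B's domain is down to {1}, so B = 1. Strike 1 from A, E, H.
The 7 still-open variables draw from only 7 values {2, 3, 4, 5, 6, 7, 8}, so each is used; only A can be 2, hence A = 2.
Among the 6 still-open variables, 3 fits only C (and all 6 values in {3, 4, 5, 6, 7, 8} must be used), so C = 3.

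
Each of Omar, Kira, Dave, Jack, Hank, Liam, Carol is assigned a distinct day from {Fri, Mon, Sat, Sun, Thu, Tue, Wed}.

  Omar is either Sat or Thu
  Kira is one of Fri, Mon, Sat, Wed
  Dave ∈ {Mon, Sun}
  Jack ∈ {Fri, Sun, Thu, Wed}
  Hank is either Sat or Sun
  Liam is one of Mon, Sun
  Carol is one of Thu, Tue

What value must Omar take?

Thu

The 7 variables together cover exactly {Fri, Mon, Sat, Sun, Thu, Tue, Wed} — 7 values for 7 variables — and Tue appears only in Carol's list, so Carol = Tue.
Dave and Liam between them cover only {Mon, Sun} — a naked pair. Remove those values from Kira, Jack, Hank.
That leaves Hank = Sat. Strike Sat from Omar, Kira.
So Omar = Thu.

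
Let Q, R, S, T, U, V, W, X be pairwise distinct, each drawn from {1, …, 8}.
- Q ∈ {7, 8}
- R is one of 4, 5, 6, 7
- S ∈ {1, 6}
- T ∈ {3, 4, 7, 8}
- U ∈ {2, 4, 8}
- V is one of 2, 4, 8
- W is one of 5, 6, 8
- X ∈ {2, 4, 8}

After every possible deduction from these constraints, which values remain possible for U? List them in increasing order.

2, 4, 8

The 8 variables draw from only 8 values {1, 2, 3, 4, 5, 6, 7, 8}, so each is used; only S can be 1, hence S = 1.
Among the 7 still-open variables, 3 fits only T (and all 7 values in {2, 3, 4, 5, 6, 7, 8} must be used), so T = 3.
U, V, X share exactly the 3 values {2, 4, 8}; by pigeonhole those values go to them, so strike 2, 4, 8 from Q, R, W.
Q has just one choice, so Q = 7. Eliminate 7 elsewhere: R.
No further eliminations apply; U can still be any of 2, 4, 8.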